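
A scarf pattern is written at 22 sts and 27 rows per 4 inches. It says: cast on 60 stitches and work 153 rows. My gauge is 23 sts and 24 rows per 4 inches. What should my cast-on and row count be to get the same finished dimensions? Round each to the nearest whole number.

Stitches: 60 × 23/22 = 62.73 → 63.
Rows: 153 × 24/27 = 136.00 → 136.

Cast on 63 stitches; work 136 rows.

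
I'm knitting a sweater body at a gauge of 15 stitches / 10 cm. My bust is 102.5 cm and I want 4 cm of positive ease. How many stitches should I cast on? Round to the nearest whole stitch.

Finished = 102.5 + 4 = 106.5 cm.
15 / 10 = 1.5 sts per cm.
106.50 × 1.5 = 159.75 sts.
→ 160 sts.

CO 160 sts.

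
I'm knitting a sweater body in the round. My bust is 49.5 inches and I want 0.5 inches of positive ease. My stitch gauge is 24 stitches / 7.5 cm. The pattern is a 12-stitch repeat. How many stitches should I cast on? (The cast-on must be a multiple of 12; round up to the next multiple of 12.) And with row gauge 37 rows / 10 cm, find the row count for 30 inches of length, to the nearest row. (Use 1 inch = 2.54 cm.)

Cast on 408 stitches; work 282 rows.

Finished = 49.5 + 0.5 = 50 inches.
50 inches × 2.54 = 127.00 cm.
24/7.5 = 3.2 sts per cm; 127.00 × 3.2 = 406.40 sts.
Next multiple of 12 → 408.
30 inches = 76.20 cm; × 3.7 = 281.94 → 282 rows.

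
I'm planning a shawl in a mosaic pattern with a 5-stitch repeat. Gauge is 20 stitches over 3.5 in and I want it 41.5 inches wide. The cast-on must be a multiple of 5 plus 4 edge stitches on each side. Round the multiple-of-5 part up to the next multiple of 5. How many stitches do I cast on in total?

20 / 3.5 = 5.714 sts per inch.
41.5 × 5.714 = 237.14 sts.
Less 8 edge sts → 229.14 for the repeat.
Next multiple of 5: 230.
Add back 8 edge sts → 238.

Cast on 238 stitches.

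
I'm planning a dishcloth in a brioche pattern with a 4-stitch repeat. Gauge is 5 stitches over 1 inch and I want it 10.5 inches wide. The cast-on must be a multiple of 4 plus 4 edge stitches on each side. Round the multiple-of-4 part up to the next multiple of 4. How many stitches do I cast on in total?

Cast on 56 stitches.

5 / 1 = 5 sts per inch.
10.5 × 5 = 52.50 sts.
Less 8 edge sts → 44.50 for the repeat.
Next multiple of 4: 48.
Add back 8 edge sts → 56.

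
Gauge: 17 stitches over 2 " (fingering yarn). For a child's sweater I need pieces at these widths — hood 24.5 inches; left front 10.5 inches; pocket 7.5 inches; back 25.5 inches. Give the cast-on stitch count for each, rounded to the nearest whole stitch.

Rate = 17/2 = 8.5 sts per in.
hood: 24.5 × 8.5 = 208.25 → 208.
left front: 10.5 × 8.5 = 89.25 → 89.
pocket: 7.5 × 8.5 = 63.75 → 64.
back: 25.5 × 8.5 = 216.75 → 217.

hood 208; left front 89; pocket 64; back 217.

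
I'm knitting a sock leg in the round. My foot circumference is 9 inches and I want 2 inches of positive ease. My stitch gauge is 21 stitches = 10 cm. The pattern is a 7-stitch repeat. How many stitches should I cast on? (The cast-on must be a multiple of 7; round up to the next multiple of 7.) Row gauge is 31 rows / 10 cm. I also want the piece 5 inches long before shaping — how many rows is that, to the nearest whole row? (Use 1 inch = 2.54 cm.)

Finished = 9 + 2 = 11 inches.
11 inches × 2.54 = 27.94 cm.
21/10 = 2.1 sts per cm; 27.94 × 2.1 = 58.67 sts.
Next multiple of 7 → 63.
5 inches = 12.70 cm; × 3.1 = 39.37 → 39 rows.

Cast on 63 stitches; work 39 rows.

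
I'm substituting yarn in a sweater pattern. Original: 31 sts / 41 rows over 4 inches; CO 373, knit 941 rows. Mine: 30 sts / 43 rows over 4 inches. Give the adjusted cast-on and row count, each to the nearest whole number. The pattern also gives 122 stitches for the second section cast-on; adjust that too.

Cast on 361 stitches; work 987 rows; second section cast-on 118 stitches.

Stitches: 373 × 30/31 = 360.97 → 361.
Rows: 941 × 43/41 = 986.90 → 987.
second section cast-on: 122 × 30/31 = 118.06 → 118.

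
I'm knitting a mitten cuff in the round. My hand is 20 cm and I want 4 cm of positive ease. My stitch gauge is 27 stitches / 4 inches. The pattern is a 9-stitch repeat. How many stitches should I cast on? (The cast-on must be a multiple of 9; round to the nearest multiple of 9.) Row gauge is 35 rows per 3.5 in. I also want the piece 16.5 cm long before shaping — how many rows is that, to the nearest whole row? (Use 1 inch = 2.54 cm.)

Cast on 63 stitches; work 65 rows.

Finished = 20 + 4 = 24 cm.
24 cm × 1/2.54 = 9.45 inches.
27/4 = 6.75 sts per in; 9.45 × 6.75 = 63.78 sts.
Nearest multiple of 9 → 63.
16.5 cm = 6.50 inches; × 10 = 64.96 → 65 rows.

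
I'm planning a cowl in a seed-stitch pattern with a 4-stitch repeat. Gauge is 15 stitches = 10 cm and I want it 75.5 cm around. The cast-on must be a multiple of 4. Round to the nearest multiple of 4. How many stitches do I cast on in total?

112 stitches.

15 / 10 = 1.5 sts per cm.
75.5 × 1.5 = 113.25 sts.
Nearest multiple of 4: 112.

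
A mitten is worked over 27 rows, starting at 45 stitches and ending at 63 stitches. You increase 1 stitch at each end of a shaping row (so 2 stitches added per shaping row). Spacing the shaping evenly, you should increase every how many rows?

Increase every 3rd row.

Stitches to add: |63 − 45| = 18.
Shaping rows needed: 18 / 2 = 9.
27 rows / 9 = every 3 rows.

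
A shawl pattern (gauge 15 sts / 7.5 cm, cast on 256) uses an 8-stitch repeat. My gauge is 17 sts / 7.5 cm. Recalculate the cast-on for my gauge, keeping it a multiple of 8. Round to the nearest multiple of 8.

256 × 17 / 15 = 290.13.
Nearest multiple of 8: 288.

CO 288 sts.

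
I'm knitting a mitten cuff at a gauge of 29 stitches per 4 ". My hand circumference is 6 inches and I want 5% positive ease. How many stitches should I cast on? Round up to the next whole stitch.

Finished = 6 × 1.05 = 6.30 in.
29 / 4 = 7.25 sts per inch.
6.30 × 7.25 = 45.67 sts.
→ 46 sts.

46 stitches.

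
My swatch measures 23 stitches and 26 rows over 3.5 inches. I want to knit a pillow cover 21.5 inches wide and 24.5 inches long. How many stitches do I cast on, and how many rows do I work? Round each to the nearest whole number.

Cast on 141 stitches and work 182 rows.

Stitch gauge = 23/3.5 = 6.571 sts/in; 21.5 × 6.571 = 141.29 → 141 sts.
Row gauge = 26/3.5 = 7.429 rows/in; 24.5 × 7.429 = 182.00 → 182 rows.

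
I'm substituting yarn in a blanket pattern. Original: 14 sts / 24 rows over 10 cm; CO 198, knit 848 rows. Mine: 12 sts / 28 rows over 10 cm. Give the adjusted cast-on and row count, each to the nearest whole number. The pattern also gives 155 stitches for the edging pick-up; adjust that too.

Stitches: 198 × 12/14 = 169.71 → 170.
Rows: 848 × 28/24 = 989.33 → 989.
edging pick-up: 155 × 12/14 = 132.86 → 133.

Cast on 170 stitches; work 989 rows; edging pick-up 133 stitches.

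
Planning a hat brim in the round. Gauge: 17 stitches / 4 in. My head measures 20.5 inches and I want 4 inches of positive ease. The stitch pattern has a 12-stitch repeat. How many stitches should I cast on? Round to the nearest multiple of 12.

108 stitches.

Finished = 20.5 + 4 = 24.5 inches.
17 / 4 = 4.25 sts/in.
24.5 × 4.25 = 104.12 sts.
Nearest multiple of 12: 108.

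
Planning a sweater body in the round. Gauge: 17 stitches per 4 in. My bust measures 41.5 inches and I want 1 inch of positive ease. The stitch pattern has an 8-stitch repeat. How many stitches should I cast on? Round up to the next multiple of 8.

Finished = 41.5 + 1 = 42.5 inches.
17 / 4 = 4.25 sts/in.
42.5 × 4.25 = 180.62 sts.
Next multiple of 8: 184.

184 stitches.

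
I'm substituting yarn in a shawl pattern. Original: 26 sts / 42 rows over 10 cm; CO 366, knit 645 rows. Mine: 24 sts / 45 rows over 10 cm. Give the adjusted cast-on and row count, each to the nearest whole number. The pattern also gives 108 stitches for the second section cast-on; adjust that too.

Stitches: 366 × 24/26 = 337.85 → 338.
Rows: 645 × 45/42 = 691.07 → 691.
second section cast-on: 108 × 24/26 = 99.69 → 100.

Cast on 338 stitches; work 691 rows; second section cast-on 100 stitches.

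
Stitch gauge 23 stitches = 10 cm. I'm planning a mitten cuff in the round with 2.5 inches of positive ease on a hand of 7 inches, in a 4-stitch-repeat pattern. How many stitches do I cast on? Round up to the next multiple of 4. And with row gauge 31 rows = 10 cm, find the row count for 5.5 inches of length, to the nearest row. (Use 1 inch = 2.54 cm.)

Cast on 56 stitches; work 43 rows.

Finished = 7 + 2.5 = 9.5 inches.
9.5 inches × 2.54 = 24.13 cm.
23/10 = 2.3 sts per cm; 24.13 × 2.3 = 55.50 sts.
Next multiple of 4 → 56.
5.5 inches = 13.97 cm; × 3.1 = 43.31 → 43 rows.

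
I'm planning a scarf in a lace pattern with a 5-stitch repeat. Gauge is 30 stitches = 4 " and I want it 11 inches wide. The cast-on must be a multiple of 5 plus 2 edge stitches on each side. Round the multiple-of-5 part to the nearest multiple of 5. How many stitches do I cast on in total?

30 / 4 = 7.5 sts per inch.
11 × 7.5 = 82.50 sts.
Less 4 edge sts → 78.50 for the repeat.
Nearest multiple of 5: 80.
Add back 4 edge sts → 84.

CO 84 sts.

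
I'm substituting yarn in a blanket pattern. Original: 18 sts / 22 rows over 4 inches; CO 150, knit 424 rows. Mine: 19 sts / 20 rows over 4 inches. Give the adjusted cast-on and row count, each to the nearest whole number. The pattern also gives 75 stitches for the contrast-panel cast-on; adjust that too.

Cast on 158 stitches; work 385 rows; contrast-panel cast-on 79 stitches.

Stitches: 150 × 19/18 = 158.33 → 158.
Rows: 424 × 20/22 = 385.45 → 385.
contrast-panel cast-on: 75 × 19/18 = 79.17 → 79.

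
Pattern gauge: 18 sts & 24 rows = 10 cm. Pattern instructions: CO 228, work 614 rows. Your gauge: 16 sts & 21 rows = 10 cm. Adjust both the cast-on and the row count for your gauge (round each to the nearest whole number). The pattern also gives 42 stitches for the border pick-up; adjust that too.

Cast on 203 stitches; work 537 rows; border pick-up 37 stitches.

Stitches: 228 × 16/18 = 202.67 → 203.
Rows: 614 × 21/24 = 537.25 → 537.
border pick-up: 42 × 16/18 = 37.33 → 37.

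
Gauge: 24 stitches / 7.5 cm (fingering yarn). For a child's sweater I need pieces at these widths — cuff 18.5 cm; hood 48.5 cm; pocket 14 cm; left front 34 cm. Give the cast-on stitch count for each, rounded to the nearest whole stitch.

Rate = 24/7.5 = 3.2 sts per cm.
cuff: 18.5 × 3.2 = 59.20 → 59.
hood: 48.5 × 3.2 = 155.20 → 155.
pocket: 14 × 3.2 = 44.80 → 45.
left front: 34 × 3.2 = 108.80 → 109.

cuff 59; hood 155; pocket 45; left front 109.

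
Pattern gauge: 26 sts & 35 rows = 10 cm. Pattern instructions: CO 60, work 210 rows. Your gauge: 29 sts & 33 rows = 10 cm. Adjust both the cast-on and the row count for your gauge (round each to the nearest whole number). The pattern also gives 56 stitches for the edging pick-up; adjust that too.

Stitches: 60 × 29/26 = 66.92 → 67.
Rows: 210 × 33/35 = 198.00 → 198.
edging pick-up: 56 × 29/26 = 62.46 → 62.

Cast on 67 stitches; work 198 rows; edging pick-up 62 stitches.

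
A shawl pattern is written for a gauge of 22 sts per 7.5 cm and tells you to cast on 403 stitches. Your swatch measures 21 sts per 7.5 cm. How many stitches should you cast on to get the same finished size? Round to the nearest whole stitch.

Scale factor = 21 / 22 = 0.955.
403 × 21 / 22 = 384.68 sts.
→ 385 sts.

CO 385 sts.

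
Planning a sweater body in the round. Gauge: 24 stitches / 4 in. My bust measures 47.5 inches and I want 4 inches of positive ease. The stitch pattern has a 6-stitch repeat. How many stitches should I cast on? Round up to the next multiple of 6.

Finished = 47.5 + 4 = 51.5 inches.
24 / 4 = 6 sts/in.
51.5 × 6 = 309.00 sts.
Next multiple of 6: 312.

312 stitches.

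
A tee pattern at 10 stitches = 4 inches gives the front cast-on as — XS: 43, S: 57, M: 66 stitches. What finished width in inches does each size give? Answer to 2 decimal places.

XS 17.20 inches; S 22.80 inches; M 26.40 inches.

10/4 = 2.5 sts per in.
XS: 43 / 2.5 = 17.200 → 17.20 in.
S: 57 / 2.5 = 22.800 → 22.80 in.
M: 66 / 2.5 = 26.400 → 26.40 in.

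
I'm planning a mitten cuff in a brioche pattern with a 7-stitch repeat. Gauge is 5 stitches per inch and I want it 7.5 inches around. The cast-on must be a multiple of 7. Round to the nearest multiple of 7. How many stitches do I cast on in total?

5 / 1 = 5 sts per inch.
7.5 × 5 = 37.50 sts.
Nearest multiple of 7: 35.

Cast on 35 stitches.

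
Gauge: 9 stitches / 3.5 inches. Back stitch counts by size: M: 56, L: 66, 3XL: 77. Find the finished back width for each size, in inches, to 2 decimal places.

9/3.5 = 2.571 sts per in.
M: 56 / 2.571 = 21.778 → 21.78 in.
L: 66 / 2.571 = 25.667 → 25.67 in.
3XL: 77 / 2.571 = 29.944 → 29.94 in.

M 21.78 inches; L 25.67 inches; 3XL 29.94 inches.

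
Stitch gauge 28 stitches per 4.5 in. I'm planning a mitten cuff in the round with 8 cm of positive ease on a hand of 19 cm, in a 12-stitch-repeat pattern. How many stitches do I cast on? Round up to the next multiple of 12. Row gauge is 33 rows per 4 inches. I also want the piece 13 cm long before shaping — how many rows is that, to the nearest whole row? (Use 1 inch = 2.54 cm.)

Cast on 72 stitches; work 42 rows.

Finished = 19 + 8 = 27 cm.
27 cm × 1/2.54 = 10.63 inches.
28/4.5 = 6.222 sts per in; 10.63 × 6.222 = 66.14 sts.
Next multiple of 12 → 72.
13 cm = 5.12 inches; × 8.25 = 42.22 → 42 rows.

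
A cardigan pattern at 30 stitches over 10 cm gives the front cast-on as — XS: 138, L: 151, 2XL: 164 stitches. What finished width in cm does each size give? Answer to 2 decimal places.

30/10 = 3 sts per cm.
XS: 138 / 3 = 46.000 → 46.00 cm.
L: 151 / 3 = 50.333 → 50.33 cm.
2XL: 164 / 3 = 54.667 → 54.67 cm.

XS 46.00 cm; L 50.33 cm; 2XL 54.67 cm.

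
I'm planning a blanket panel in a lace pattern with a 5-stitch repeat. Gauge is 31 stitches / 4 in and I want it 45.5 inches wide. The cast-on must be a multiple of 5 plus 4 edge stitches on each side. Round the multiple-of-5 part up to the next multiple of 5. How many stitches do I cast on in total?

353 stitches.

31 / 4 = 7.75 sts per inch.
45.5 × 7.75 = 352.62 sts.
Less 8 edge sts → 344.62 for the repeat.
Next multiple of 5: 345.
Add back 8 edge sts → 353.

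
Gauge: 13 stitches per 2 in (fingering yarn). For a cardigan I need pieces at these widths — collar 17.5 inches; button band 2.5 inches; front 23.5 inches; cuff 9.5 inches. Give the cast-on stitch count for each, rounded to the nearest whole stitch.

collar 114; button band 16; front 153; cuff 62.

Rate = 13/2 = 6.5 sts per in.
collar: 17.5 × 6.5 = 113.75 → 114.
button band: 2.5 × 6.5 = 16.25 → 16.
front: 23.5 × 6.5 = 152.75 → 153.
cuff: 9.5 × 6.5 = 61.75 → 62.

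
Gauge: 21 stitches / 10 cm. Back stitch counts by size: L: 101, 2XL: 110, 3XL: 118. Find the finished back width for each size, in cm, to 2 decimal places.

L 48.10 cm; 2XL 52.38 cm; 3XL 56.19 cm.

21/10 = 2.1 sts per cm.
L: 101 / 2.1 = 48.095 → 48.10 cm.
2XL: 110 / 2.1 = 52.381 → 52.38 cm.
3XL: 118 / 2.1 = 56.190 → 56.19 cm.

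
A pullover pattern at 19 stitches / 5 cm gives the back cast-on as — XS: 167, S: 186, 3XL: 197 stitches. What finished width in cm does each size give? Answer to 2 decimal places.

XS 43.95 cm; S 48.95 cm; 3XL 51.84 cm.

19/5 = 3.8 sts per cm.
XS: 167 / 3.8 = 43.947 → 43.95 cm.
S: 186 / 3.8 = 48.947 → 48.95 cm.
3XL: 197 / 3.8 = 51.842 → 51.84 cm.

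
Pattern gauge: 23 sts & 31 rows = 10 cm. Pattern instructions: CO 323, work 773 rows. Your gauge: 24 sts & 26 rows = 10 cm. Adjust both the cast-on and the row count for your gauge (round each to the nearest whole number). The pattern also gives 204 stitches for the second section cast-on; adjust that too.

Cast on 337 stitches; work 648 rows; second section cast-on 213 stitches.

Stitches: 323 × 24/23 = 337.04 → 337.
Rows: 773 × 26/31 = 648.32 → 648.
second section cast-on: 204 × 24/23 = 212.87 → 213.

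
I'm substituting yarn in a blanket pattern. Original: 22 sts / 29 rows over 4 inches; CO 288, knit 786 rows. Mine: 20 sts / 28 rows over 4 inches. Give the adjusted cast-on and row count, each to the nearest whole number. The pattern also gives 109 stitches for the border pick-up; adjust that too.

Stitches: 288 × 20/22 = 261.82 → 262.
Rows: 786 × 28/29 = 758.90 → 759.
border pick-up: 109 × 20/22 = 99.09 → 99.

Cast on 262 stitches; work 759 rows; border pick-up 99 stitches.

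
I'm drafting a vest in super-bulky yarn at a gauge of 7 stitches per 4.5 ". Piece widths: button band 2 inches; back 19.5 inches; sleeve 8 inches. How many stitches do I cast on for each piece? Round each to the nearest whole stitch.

Rate = 7/4.5 = 1.556 sts per in.
button band: 2 × 1.556 = 3.11 → 3.
back: 19.5 × 1.556 = 30.33 → 30.
sleeve: 8 × 1.556 = 12.44 → 12.

button band 3; back 30; sleeve 12.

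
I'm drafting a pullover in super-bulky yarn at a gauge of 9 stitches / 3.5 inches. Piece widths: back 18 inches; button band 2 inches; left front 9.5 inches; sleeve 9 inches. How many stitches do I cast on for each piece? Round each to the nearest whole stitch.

back 46; button band 5; left front 24; sleeve 23.

Rate = 9/3.5 = 2.571 sts per in.
back: 18 × 2.571 = 46.29 → 46.
button band: 2 × 2.571 = 5.14 → 5.
left front: 9.5 × 2.571 = 24.43 → 24.
sleeve: 9 × 2.571 = 23.14 → 23.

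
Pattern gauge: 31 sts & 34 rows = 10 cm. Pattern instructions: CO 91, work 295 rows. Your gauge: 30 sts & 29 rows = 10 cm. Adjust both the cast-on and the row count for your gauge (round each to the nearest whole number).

Stitches: 91 × 30/31 = 88.06 → 88.
Rows: 295 × 29/34 = 251.62 → 252.

Cast on 88 stitches; work 252 rows.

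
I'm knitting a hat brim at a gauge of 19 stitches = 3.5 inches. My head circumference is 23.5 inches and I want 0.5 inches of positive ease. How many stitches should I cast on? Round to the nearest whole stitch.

130 stitches.

Finished = 23.5 + 0.5 = 24 in.
19 / 3.5 = 5.429 sts per inch.
24.00 × 5.429 = 130.29 sts.
→ 130 sts.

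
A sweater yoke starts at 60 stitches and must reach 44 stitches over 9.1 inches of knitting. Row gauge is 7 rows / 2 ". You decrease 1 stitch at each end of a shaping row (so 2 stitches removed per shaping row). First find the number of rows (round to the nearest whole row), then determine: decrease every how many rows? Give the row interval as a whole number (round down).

Rows = 9.1 × 3.5 = 31.8 → 32 rows.
Stitches to remove: 16 → 8 shaping rows (at 2 st each).
32 / 8 = 4.00 → every 4 rows.

Decrease every 4th row.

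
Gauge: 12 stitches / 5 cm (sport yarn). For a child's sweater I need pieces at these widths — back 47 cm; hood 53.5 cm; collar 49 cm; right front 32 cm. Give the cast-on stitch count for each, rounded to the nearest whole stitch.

back 113; hood 128; collar 118; right front 77.

Rate = 12/5 = 2.4 sts per cm.
back: 47 × 2.4 = 112.80 → 113.
hood: 53.5 × 2.4 = 128.40 → 128.
collar: 49 × 2.4 = 117.60 → 118.
right front: 32 × 2.4 = 76.80 → 77.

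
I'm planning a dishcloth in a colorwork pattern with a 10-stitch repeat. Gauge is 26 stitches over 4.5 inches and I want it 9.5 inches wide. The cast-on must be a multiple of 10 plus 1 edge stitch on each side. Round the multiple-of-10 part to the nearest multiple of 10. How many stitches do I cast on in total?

Cast on 52 stitches.

26 / 4.5 = 5.778 sts per inch.
9.5 × 5.778 = 54.89 sts.
Less 2 edge sts → 52.89 for the repeat.
Nearest multiple of 10: 50.
Add back 2 edge sts → 52.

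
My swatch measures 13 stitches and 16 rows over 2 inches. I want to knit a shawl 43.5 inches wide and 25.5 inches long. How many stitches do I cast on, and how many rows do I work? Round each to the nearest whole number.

Cast on 283 stitches and work 204 rows.

Stitch gauge = 13/2 = 6.5 sts/in; 43.5 × 6.5 = 282.75 → 283 sts.
Row gauge = 16/2 = 8 rows/in; 25.5 × 8 = 204.00 → 204 rows.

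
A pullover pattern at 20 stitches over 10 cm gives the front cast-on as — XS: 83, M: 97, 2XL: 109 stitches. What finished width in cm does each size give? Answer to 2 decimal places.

XS 41.50 cm; M 48.50 cm; 2XL 54.50 cm.

20/10 = 2 sts per cm.
XS: 83 / 2 = 41.500 → 41.50 cm.
M: 97 / 2 = 48.500 → 48.50 cm.
2XL: 109 / 2 = 54.500 → 54.50 cm.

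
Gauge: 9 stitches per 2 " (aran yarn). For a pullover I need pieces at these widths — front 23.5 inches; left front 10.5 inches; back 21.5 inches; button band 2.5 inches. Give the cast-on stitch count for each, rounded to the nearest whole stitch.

front 106; left front 47; back 97; button band 11.

Rate = 9/2 = 4.5 sts per in.
front: 23.5 × 4.5 = 105.75 → 106.
left front: 10.5 × 4.5 = 47.25 → 47.
back: 21.5 × 4.5 = 96.75 → 97.
button band: 2.5 × 4.5 = 11.25 → 11.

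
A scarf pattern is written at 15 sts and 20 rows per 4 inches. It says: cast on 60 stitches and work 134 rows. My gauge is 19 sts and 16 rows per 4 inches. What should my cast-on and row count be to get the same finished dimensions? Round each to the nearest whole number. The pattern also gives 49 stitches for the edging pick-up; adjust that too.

Cast on 76 stitches; work 107 rows; edging pick-up 62 stitches.

Stitches: 60 × 19/15 = 76.00 → 76.
Rows: 134 × 16/20 = 107.20 → 107.
edging pick-up: 49 × 19/15 = 62.07 → 62.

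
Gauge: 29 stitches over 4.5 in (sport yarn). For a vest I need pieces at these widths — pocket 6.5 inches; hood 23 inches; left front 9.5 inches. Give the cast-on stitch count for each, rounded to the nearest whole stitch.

pocket 42; hood 148; left front 61.

Rate = 29/4.5 = 6.444 sts per in.
pocket: 6.5 × 6.444 = 41.89 → 42.
hood: 23 × 6.444 = 148.22 → 148.
left front: 9.5 × 6.444 = 61.22 → 61.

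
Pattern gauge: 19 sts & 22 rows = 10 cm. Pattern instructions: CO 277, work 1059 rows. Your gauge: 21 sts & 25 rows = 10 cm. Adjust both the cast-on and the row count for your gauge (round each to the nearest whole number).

Cast on 306 stitches; work 1203 rows.

Stitches: 277 × 21/19 = 306.16 → 306.
Rows: 1059 × 25/22 = 1203.41 → 1203.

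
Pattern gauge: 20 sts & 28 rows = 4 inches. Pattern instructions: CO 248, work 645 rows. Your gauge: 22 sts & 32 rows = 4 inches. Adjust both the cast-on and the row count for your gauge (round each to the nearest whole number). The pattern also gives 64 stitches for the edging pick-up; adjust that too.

Cast on 273 stitches; work 737 rows; edging pick-up 70 stitches.

Stitches: 248 × 22/20 = 272.80 → 273.
Rows: 645 × 32/28 = 737.14 → 737.
edging pick-up: 64 × 22/20 = 70.40 → 70.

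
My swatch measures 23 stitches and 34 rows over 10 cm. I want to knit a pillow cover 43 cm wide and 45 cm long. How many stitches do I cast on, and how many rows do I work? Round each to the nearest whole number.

Cast on 99 stitches and work 153 rows.

Stitch gauge = 23/10 = 2.3 sts/cm; 43 × 2.3 = 98.90 → 99 sts.
Row gauge = 34/10 = 3.4 rows/cm; 45 × 3.4 = 153.00 → 153 rows.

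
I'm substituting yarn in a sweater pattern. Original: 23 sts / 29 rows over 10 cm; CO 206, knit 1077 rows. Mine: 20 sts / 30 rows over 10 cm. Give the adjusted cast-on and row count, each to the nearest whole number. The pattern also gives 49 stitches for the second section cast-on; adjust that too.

Cast on 179 stitches; work 1114 rows; second section cast-on 43 stitches.

Stitches: 206 × 20/23 = 179.13 → 179.
Rows: 1077 × 30/29 = 1114.14 → 1114.
second section cast-on: 49 × 20/23 = 42.61 → 43.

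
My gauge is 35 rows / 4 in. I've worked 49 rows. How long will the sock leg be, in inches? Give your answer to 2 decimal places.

5.60 inches.

35 rows / 4 inch = 8.75 rows per inch.
49 / 8.75 = 5.600 inches.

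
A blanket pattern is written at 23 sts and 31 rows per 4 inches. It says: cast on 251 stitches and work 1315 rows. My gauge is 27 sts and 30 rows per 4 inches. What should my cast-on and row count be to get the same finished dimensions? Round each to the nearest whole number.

Stitches: 251 × 27/23 = 294.65 → 295.
Rows: 1315 × 30/31 = 1272.58 → 1273.

Cast on 295 stitches; work 1273 rows.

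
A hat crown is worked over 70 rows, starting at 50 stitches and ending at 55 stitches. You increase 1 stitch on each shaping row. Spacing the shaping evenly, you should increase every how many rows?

Increase every 14th row.

Stitches to add: |55 − 50| = 5.
Shaping rows needed: 5 / 1 = 5.
70 rows / 5 = every 14 rows.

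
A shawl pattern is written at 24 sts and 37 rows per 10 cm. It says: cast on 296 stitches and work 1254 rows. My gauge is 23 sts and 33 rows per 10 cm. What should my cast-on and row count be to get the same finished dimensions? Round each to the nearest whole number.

Cast on 284 stitches; work 1118 rows.

Stitches: 296 × 23/24 = 283.67 → 284.
Rows: 1254 × 33/37 = 1118.43 → 1118.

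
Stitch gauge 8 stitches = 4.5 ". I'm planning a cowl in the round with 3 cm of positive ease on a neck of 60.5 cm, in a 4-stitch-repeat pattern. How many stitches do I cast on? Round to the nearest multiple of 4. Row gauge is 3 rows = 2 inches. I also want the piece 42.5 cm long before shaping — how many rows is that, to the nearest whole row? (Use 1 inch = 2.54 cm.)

Cast on 44 stitches; work 25 rows.

Finished = 60.5 + 3 = 63.5 cm.
63.5 cm × 1/2.54 = 25.00 inches.
8/4.5 = 1.778 sts per in; 25.00 × 1.778 = 44.44 sts.
Nearest multiple of 4 → 44.
42.5 cm = 16.73 inches; × 1.5 = 25.10 → 25 rows.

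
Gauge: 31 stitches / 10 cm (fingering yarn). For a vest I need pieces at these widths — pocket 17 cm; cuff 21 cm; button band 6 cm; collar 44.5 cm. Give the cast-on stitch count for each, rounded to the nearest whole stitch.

Rate = 31/10 = 3.1 sts per cm.
pocket: 17 × 3.1 = 52.70 → 53.
cuff: 21 × 3.1 = 65.10 → 65.
button band: 6 × 3.1 = 18.60 → 19.
collar: 44.5 × 3.1 = 137.95 → 138.

pocket 53; cuff 65; button band 19; collar 138.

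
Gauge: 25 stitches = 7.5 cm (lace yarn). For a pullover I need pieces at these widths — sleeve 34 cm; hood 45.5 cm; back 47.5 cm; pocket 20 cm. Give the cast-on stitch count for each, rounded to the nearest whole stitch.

sleeve 113; hood 152; back 158; pocket 67.

Rate = 25/7.5 = 3.333 sts per cm.
sleeve: 34 × 3.333 = 113.33 → 113.
hood: 45.5 × 3.333 = 151.67 → 152.
back: 47.5 × 3.333 = 158.33 → 158.
pocket: 20 × 3.333 = 66.67 → 67.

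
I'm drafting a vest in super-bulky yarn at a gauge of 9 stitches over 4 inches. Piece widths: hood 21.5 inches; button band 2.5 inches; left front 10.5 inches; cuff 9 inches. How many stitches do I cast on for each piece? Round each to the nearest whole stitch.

hood 48; button band 6; left front 24; cuff 20.

Rate = 9/4 = 2.25 sts per in.
hood: 21.5 × 2.25 = 48.38 → 48.
button band: 2.5 × 2.25 = 5.62 → 6.
left front: 10.5 × 2.25 = 23.62 → 24.
cuff: 9 × 2.25 = 20.25 → 20.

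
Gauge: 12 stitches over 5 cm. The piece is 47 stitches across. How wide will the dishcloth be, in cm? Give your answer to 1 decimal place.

12 stitches / 5 cm = 2.4 stitches per cm.
47 / 2.4 = 19.58 cm.

19.6 cm.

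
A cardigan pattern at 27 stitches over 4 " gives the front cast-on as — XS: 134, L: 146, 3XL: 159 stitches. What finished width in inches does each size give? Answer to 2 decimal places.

27/4 = 6.75 sts per in.
XS: 134 / 6.75 = 19.852 → 19.85 in.
L: 146 / 6.75 = 21.630 → 21.63 in.
3XL: 159 / 6.75 = 23.556 → 23.56 in.

XS 19.85 inches; L 21.63 inches; 3XL 23.56 inches.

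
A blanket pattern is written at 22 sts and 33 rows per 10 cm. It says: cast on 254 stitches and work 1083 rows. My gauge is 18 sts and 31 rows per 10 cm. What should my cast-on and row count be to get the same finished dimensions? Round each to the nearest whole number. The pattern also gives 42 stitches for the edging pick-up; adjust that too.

Cast on 208 stitches; work 1017 rows; edging pick-up 34 stitches.

Stitches: 254 × 18/22 = 207.82 → 208.
Rows: 1083 × 31/33 = 1017.36 → 1017.
edging pick-up: 42 × 18/22 = 34.36 → 34.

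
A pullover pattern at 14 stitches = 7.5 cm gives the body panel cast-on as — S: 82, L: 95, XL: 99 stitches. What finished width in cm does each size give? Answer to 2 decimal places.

14/7.5 = 1.867 sts per cm.
S: 82 / 1.867 = 43.929 → 43.93 cm.
L: 95 / 1.867 = 50.893 → 50.89 cm.
XL: 99 / 1.867 = 53.036 → 53.04 cm.

S 43.93 cm; L 50.89 cm; XL 53.04 cm.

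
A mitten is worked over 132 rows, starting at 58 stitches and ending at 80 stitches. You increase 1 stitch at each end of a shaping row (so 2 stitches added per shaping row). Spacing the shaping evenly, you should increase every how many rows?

Increase every 12th row.

Stitches to add: |80 − 58| = 22.
Shaping rows needed: 22 / 2 = 11.
132 rows / 11 = every 12 rows.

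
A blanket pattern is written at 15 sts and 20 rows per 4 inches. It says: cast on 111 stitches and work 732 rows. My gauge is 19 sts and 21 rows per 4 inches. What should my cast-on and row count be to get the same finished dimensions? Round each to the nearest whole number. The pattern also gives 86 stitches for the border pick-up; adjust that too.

Cast on 141 stitches; work 769 rows; border pick-up 109 stitches.

Stitches: 111 × 19/15 = 140.60 → 141.
Rows: 732 × 21/20 = 768.60 → 769.
border pick-up: 86 × 19/15 = 108.93 → 109.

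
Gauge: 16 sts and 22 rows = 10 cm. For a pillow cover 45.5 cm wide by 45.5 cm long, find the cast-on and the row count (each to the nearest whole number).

Cast on 73 stitches and work 100 rows.

Stitch gauge = 16/10 = 1.6 sts/cm; 45.5 × 1.6 = 72.80 → 73 sts.
Row gauge = 22/10 = 2.2 rows/cm; 45.5 × 2.2 = 100.10 → 100 rows.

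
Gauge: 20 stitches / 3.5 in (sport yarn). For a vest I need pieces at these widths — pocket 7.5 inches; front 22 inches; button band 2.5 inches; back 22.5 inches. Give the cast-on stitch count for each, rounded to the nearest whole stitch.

pocket 43; front 126; button band 14; back 129.

Rate = 20/3.5 = 5.714 sts per in.
pocket: 7.5 × 5.714 = 42.86 → 43.
front: 22 × 5.714 = 125.71 → 126.
button band: 2.5 × 5.714 = 14.29 → 14.
back: 22.5 × 5.714 = 128.57 → 129.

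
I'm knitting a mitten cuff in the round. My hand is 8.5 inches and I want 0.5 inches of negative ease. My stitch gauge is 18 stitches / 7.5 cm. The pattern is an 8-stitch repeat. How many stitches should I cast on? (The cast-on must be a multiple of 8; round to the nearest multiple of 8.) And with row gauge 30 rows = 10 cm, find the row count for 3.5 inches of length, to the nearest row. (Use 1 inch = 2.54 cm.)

Cast on 48 stitches; work 27 rows.

Finished = 8.5 − 0.5 = 8 inches.
8 inches × 2.54 = 20.32 cm.
18/7.5 = 2.4 sts per cm; 20.32 × 2.4 = 48.77 sts.
Nearest multiple of 8 → 48.
3.5 inches = 8.89 cm; × 3 = 26.67 → 27 rows.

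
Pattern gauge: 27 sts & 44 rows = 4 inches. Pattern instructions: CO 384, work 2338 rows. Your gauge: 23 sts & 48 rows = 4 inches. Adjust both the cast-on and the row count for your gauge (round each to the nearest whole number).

Cast on 327 stitches; work 2551 rows.

Stitches: 384 × 23/27 = 327.11 → 327.
Rows: 2338 × 48/44 = 2550.55 → 2551.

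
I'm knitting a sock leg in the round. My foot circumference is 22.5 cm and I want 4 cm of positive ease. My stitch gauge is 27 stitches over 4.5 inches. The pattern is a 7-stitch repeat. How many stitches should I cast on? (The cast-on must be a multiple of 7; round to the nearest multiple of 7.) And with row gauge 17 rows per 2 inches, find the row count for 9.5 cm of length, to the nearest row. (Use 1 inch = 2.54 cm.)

Finished = 22.5 + 4 = 26.5 cm.
26.5 cm × 1/2.54 = 10.43 inches.
27/4.5 = 6 sts per in; 10.43 × 6 = 62.60 sts.
Nearest multiple of 7 → 63.
9.5 cm = 3.74 inches; × 8.5 = 31.79 → 32 rows.

Cast on 63 stitches; work 32 rows.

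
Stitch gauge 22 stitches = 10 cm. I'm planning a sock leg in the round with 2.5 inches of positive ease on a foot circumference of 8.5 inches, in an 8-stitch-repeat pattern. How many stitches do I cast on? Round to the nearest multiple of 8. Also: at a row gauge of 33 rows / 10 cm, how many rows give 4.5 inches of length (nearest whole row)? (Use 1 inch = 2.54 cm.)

Cast on 64 stitches; work 38 rows.

Finished = 8.5 + 2.5 = 11 inches.
11 inches × 2.54 = 27.94 cm.
22/10 = 2.2 sts per cm; 27.94 × 2.2 = 61.47 sts.
Nearest multiple of 8 → 64.
4.5 inches = 11.43 cm; × 3.3 = 37.72 → 38 rows.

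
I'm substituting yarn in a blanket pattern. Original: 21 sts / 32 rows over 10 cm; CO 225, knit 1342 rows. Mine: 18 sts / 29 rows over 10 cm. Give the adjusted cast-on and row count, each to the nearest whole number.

Cast on 193 stitches; work 1216 rows.

Stitches: 225 × 18/21 = 192.86 → 193.
Rows: 1342 × 29/32 = 1216.19 → 1216.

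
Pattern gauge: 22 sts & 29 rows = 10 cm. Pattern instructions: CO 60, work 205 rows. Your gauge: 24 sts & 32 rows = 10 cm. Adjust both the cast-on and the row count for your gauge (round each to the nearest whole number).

Cast on 65 stitches; work 226 rows.

Stitches: 60 × 24/22 = 65.45 → 65.
Rows: 205 × 32/29 = 226.21 → 226.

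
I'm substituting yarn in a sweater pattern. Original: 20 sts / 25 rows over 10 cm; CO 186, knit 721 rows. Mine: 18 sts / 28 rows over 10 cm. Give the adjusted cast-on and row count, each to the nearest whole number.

Stitches: 186 × 18/20 = 167.40 → 167.
Rows: 721 × 28/25 = 807.52 → 808.

Cast on 167 stitches; work 808 rows.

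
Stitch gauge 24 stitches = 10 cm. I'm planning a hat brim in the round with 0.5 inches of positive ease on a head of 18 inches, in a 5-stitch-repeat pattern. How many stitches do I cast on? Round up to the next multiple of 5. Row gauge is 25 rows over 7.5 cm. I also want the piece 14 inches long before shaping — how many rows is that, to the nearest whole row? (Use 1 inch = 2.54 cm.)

Cast on 115 stitches; work 119 rows.

Finished = 18 + 0.5 = 18.5 inches.
18.5 inches × 2.54 = 46.99 cm.
24/10 = 2.4 sts per cm; 46.99 × 2.4 = 112.78 sts.
Next multiple of 5 → 115.
14 inches = 35.56 cm; × 3.333 = 118.53 → 119 rows.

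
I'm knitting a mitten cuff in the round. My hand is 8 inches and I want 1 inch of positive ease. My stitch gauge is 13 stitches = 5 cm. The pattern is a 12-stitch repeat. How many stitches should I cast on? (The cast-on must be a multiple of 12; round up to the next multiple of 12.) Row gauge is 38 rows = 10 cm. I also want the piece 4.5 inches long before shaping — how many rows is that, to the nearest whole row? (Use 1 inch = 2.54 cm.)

Cast on 60 stitches; work 43 rows.

Finished = 8 + 1 = 9 inches.
9 inches × 2.54 = 22.86 cm.
13/5 = 2.6 sts per cm; 22.86 × 2.6 = 59.44 sts.
Next multiple of 12 → 60.
4.5 inches = 11.43 cm; × 3.8 = 43.43 → 43 rows.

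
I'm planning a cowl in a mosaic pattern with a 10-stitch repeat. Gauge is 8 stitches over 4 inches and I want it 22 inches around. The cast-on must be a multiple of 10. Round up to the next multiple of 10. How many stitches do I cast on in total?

50 stitches.

8 / 4 = 2 sts per inch.
22 × 2 = 44.00 sts.
Next multiple of 10: 50.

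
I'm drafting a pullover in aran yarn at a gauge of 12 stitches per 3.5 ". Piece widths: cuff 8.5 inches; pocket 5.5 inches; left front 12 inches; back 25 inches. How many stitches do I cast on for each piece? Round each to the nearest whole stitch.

cuff 29; pocket 19; left front 41; back 86.

Rate = 12/3.5 = 3.429 sts per in.
cuff: 8.5 × 3.429 = 29.14 → 29.
pocket: 5.5 × 3.429 = 18.86 → 19.
left front: 12 × 3.429 = 41.14 → 41.
back: 25 × 3.429 = 85.71 → 86.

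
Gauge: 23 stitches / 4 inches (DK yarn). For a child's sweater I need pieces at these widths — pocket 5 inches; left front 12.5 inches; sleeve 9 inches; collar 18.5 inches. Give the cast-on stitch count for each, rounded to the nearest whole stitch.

Rate = 23/4 = 5.75 sts per in.
pocket: 5 × 5.75 = 28.75 → 29.
left front: 12.5 × 5.75 = 71.88 → 72.
sleeve: 9 × 5.75 = 51.75 → 52.
collar: 18.5 × 5.75 = 106.38 → 106.

pocket 29; left front 72; sleeve 52; collar 106.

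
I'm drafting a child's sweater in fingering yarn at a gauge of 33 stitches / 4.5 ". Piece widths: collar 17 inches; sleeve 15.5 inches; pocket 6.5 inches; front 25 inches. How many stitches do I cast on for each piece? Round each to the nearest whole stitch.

collar 125; sleeve 114; pocket 48; front 183.

Rate = 33/4.5 = 7.333 sts per in.
collar: 17 × 7.333 = 124.67 → 125.
sleeve: 15.5 × 7.333 = 113.67 → 114.
pocket: 6.5 × 7.333 = 47.67 → 48.
front: 25 × 7.333 = 183.33 → 183.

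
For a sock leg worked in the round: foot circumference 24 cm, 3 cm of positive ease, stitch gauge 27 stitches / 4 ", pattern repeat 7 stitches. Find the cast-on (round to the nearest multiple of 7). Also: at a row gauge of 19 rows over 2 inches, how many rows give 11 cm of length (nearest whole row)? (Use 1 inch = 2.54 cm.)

Finished = 24 + 3 = 27 cm.
27 cm × 1/2.54 = 10.63 inches.
27/4 = 6.75 sts per in; 10.63 × 6.75 = 71.75 sts.
Nearest multiple of 7 → 70.
11 cm = 4.33 inches; × 9.5 = 41.14 → 41 rows.

Cast on 70 stitches; work 41 rows.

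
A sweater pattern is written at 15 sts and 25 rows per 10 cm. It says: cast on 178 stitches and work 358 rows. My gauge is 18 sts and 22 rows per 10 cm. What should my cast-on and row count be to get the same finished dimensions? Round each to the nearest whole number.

Cast on 214 stitches; work 315 rows.

Stitches: 178 × 18/15 = 213.60 → 214.
Rows: 358 × 22/25 = 315.04 → 315.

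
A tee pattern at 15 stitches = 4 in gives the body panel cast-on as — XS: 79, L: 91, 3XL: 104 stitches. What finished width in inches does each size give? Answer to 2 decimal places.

XS 21.07 inches; L 24.27 inches; 3XL 27.73 inches.

15/4 = 3.75 sts per in.
XS: 79 / 3.75 = 21.067 → 21.07 in.
L: 91 / 3.75 = 24.267 → 24.27 in.
3XL: 104 / 3.75 = 27.733 → 27.73 in.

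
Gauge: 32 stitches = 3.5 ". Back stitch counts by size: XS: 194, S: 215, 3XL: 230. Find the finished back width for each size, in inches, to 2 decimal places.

32/3.5 = 9.143 sts per in.
XS: 194 / 9.143 = 21.219 → 21.22 in.
S: 215 / 9.143 = 23.516 → 23.52 in.
3XL: 230 / 9.143 = 25.156 → 25.16 in.

XS 21.22 inches; S 23.52 inches; 3XL 25.16 inches.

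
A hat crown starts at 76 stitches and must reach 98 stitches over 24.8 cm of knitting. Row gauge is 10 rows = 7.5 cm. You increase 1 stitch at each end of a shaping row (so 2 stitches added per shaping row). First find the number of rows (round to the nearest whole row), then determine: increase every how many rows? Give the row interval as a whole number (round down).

Increase every 3rd row.

Rows = 24.8 × 1.333 = 33.1 → 33 rows.
Stitches to add: 22 → 11 shaping rows (at 2 st each).
33 / 11 = 3.00 → every 3 rows.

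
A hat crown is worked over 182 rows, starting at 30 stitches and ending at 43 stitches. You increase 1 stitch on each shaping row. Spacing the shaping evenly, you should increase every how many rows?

Increase every 14th row.

Stitches to add: |43 − 30| = 13.
Shaping rows needed: 13 / 1 = 13.
182 rows / 13 = every 14 rows.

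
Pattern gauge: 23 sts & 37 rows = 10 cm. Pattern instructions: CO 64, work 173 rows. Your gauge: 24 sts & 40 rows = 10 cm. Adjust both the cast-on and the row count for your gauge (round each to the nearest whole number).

Stitches: 64 × 24/23 = 66.78 → 67.
Rows: 173 × 40/37 = 187.03 → 187.

Cast on 67 stitches; work 187 rows.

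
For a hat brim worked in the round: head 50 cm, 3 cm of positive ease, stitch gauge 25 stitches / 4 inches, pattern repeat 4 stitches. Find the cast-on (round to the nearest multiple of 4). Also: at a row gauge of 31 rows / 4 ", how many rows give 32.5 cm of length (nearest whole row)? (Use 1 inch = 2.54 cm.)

Finished = 50 + 3 = 53 cm.
53 cm × 1/2.54 = 20.87 inches.
25/4 = 6.25 sts per in; 20.87 × 6.25 = 130.41 sts.
Nearest multiple of 4 → 132.
32.5 cm = 12.80 inches; × 7.75 = 99.16 → 99 rows.

Cast on 132 stitches; work 99 rows.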